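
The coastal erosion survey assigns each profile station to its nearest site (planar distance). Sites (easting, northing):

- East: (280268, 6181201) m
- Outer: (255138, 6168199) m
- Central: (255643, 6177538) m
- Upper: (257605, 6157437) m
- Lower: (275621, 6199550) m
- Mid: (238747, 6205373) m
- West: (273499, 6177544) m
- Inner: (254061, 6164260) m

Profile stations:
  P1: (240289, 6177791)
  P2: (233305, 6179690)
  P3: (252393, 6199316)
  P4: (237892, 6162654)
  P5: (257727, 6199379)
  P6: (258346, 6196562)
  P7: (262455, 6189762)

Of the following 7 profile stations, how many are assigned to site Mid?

P1 → Central
P2 → Central
P3 → Mid
P4 → Inner
P5 → Lower
P6 → Lower
P7 → Central
1 of the 7 goes to Mid.

1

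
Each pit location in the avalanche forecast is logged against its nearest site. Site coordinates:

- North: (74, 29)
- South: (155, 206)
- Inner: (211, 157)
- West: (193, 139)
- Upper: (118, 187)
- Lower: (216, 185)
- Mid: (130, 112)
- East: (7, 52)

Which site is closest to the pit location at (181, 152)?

Squared distances to each site:
North: 26578.000; South: 3592.000; Inner: 925.000; West: 313.000; Upper: 5194.000; Lower: 2314.000; Mid: 4201.000; East: 40276.000.
Minimum at West.

West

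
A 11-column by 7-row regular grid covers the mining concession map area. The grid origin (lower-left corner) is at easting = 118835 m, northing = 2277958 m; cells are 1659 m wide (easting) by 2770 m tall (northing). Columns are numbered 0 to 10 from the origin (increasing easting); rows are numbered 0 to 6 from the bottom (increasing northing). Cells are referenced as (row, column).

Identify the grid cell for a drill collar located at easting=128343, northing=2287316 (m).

Column index: ⌊(128343 − 118835) / 1659⌋ = ⌊5.731⌋ = 5
Row offset from origin: ⌊(2287316 − 2277958) / 2770⌋ = ⌊3.378⌋ = 3 → row 3

(3, 5)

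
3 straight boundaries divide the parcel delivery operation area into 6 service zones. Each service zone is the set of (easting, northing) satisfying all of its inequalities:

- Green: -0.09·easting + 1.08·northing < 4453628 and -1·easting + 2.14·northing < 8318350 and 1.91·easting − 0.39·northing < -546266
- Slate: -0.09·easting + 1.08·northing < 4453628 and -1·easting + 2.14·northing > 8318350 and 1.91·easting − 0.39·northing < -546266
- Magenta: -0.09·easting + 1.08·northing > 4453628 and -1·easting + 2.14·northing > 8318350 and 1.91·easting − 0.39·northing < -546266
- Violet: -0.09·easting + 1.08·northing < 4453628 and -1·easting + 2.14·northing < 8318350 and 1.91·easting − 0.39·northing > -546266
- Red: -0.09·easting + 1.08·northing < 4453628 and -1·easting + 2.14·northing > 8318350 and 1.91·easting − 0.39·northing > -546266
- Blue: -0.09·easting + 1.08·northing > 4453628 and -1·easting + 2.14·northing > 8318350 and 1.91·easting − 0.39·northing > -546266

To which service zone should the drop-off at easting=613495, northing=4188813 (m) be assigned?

Blue

-0.09·613495 + 1.08·4188813 = 4468703.490, which is > 4453628
-1·613495 + 2.14·4188813 = 8350564.820, which is > 8318350
1.91·613495 − 0.39·4188813 = -461861.620, which is > -546266
This sign pattern matches Blue.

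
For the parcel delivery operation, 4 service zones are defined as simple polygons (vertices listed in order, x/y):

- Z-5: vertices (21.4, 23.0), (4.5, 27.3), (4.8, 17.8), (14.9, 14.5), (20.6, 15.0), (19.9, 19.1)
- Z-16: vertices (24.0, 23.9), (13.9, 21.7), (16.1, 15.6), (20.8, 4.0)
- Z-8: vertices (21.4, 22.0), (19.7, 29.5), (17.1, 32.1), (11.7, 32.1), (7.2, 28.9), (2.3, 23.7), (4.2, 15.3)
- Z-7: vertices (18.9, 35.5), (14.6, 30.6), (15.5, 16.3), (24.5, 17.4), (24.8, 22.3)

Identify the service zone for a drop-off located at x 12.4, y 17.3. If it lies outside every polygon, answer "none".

Cast a ray rightward from (12.4, 17.3). For each polygon, the edges (by vertex number in listed order) whose endpoints lie on opposite sides of y = 17.3, where each meets that height, and whether that is right or left of the point:
Z-5: 3–4 at x≈6.33 (left), 5–6 at x≈20.21 (right) → 1 crossing.
Z-16: 2–3 at x≈15.49 (right), 4–1 at x≈22.94 (right) → 2 crossings.
Z-8: 6–7 at x≈3.75 (left), 7–1 at x≈9.33 (left) → 0 crossings.
Z-7: 2–3 at x≈15.44 (right), 3–4 at x≈23.68 (right) → 2 crossings.
Only Z-5 has an odd count, so the point is inside Z-5.

Z-5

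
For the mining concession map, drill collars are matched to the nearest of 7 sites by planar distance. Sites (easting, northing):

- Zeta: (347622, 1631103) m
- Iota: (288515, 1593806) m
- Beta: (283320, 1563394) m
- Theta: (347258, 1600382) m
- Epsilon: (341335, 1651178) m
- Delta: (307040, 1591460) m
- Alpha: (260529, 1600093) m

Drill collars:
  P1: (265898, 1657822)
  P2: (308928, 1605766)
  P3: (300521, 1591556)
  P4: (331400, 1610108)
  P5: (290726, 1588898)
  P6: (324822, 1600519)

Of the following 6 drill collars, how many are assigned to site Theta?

1

P1 → Alpha
P2 → Delta
P3 → Delta
P4 → Theta
P5 → Iota
P6 → Delta
1 of the 6 goes to Theta.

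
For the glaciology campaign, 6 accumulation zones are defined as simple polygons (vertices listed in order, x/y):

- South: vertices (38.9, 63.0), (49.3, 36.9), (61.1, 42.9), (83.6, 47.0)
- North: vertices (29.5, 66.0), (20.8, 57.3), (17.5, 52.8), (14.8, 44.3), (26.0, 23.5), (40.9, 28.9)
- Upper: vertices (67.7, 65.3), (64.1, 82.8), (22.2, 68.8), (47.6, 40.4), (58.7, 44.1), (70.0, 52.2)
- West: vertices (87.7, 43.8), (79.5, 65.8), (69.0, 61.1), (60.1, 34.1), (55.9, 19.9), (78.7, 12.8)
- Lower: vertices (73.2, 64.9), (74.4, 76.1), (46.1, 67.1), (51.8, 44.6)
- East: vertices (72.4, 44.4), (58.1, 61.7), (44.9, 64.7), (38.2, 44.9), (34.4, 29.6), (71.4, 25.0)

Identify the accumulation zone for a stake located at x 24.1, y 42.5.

Cast a ray rightward from (24.1, 42.5). For each polygon, the edges (by vertex number in listed order) whose endpoints lie on opposite sides of y = 42.5, where each meets that height, and whether that is right or left of the point:
South: 1–2 at x≈47.07 (right), 2–3 at x≈60.31 (right) → 2 crossings.
North: 4–5 at x≈15.77 (left), 6–1 at x≈36.72 (right) → 1 crossing.
Upper: 3–4 at x≈45.72 (right), 4–5 at x≈53.90 (right) → 2 crossings.
West: 3–4 at x≈62.87 (right), 6–1 at x≈87.32 (right) → 2 crossings.
Lower: no edge straddles that height → 0 crossings.
East: 4–5 at x≈37.60 (right), 6–1 at x≈72.30 (right) → 2 crossings.
Only North has an odd count, so the point is inside North.

North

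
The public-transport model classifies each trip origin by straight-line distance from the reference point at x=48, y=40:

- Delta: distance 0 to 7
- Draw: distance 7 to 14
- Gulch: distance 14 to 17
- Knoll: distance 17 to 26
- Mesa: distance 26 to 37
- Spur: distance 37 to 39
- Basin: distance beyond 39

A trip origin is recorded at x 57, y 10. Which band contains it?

Mesa

Distance = √((57−48)² + (10−40)²) = √(81.000 + 900.000) = 31.321.
26 ≤ 31.321 < 37 → Mesa.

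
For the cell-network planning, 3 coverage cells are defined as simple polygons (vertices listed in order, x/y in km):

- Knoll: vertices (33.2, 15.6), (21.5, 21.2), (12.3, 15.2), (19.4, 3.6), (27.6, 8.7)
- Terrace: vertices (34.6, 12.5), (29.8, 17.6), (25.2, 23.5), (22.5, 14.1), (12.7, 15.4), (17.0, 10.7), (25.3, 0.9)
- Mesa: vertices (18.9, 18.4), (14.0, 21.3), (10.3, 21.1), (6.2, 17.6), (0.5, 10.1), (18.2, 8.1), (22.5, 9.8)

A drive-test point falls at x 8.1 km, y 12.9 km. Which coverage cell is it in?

Cast a ray rightward from (8.1, 12.9). For each polygon, the edges (by vertex number in listed order) whose endpoints lie on opposite sides of y = 12.9, where each meets that height, and whether that is right or left of the point:
Knoll: 3–4 at x≈13.71 (right), 5–1 at x≈31.01 (right) → 2 crossings.
Terrace: 1–2 at x≈34.22 (right), 5–6 at x≈14.99 (right) → 2 crossings.
Mesa: 4–5 at x≈2.63 (left), 7–1 at x≈21.20 (right) → 1 crossing.
Only Mesa has an odd count, so the point is inside Mesa.

Mesa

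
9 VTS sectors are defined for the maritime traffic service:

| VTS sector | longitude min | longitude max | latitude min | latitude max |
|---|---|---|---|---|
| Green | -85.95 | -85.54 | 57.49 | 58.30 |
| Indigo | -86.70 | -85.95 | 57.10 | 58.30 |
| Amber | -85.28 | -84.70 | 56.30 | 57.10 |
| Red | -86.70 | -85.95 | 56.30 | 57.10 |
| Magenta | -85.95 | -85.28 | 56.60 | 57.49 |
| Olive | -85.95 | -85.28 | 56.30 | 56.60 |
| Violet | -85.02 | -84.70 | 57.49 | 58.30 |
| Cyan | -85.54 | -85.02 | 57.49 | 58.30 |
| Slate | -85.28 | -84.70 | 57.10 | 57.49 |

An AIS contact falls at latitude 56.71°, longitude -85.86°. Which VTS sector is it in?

The point has longitude = -85.86 and latitude = 56.71.
Only Magenta satisfies -85.95 ≤ longitude ≤ -85.28 and 56.60 ≤ latitude ≤ 57.49.

Magenta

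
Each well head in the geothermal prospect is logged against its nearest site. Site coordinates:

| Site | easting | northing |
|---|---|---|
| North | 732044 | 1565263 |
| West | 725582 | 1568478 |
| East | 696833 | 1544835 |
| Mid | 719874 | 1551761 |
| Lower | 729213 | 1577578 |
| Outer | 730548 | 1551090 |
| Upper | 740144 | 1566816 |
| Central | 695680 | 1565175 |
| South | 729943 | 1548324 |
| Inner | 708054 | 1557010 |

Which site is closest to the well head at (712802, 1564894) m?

Squared distances to each site:
North: 370390725.000; West: 176173456.000; East: 657372442.000; Mid: 222488873.000; Lower: 430204777.000; Outer: 505470932.000; Upper: 751279048.000; Central: 293241845.000; South: 568378781.000; Inner: 84700960.000.
Minimum at Inner.

Inner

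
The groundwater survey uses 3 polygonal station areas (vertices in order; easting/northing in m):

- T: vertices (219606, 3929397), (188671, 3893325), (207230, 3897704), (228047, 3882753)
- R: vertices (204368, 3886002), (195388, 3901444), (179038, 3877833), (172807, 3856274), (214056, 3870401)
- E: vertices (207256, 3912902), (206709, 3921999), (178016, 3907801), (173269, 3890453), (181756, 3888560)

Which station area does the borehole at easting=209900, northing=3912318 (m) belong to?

Cast a ray rightward from (209900, 3912318). For each polygon, the edges (by vertex number in listed order) whose endpoints lie on opposite sides of northing = 3912318, where each meets that height, and whether that is right or left of the point:
T: 1–2 at easting≈204959.2 (left), 4–1 at easting≈222696.7 (right) → 1 crossing.
R: no edge straddles that height → 0 crossings.
E: 2–3 at easting≈187144.5 (left), 5–1 at easting≈206644.2 (left) → 0 crossings.
Only T has an odd count, so the point is inside T.

T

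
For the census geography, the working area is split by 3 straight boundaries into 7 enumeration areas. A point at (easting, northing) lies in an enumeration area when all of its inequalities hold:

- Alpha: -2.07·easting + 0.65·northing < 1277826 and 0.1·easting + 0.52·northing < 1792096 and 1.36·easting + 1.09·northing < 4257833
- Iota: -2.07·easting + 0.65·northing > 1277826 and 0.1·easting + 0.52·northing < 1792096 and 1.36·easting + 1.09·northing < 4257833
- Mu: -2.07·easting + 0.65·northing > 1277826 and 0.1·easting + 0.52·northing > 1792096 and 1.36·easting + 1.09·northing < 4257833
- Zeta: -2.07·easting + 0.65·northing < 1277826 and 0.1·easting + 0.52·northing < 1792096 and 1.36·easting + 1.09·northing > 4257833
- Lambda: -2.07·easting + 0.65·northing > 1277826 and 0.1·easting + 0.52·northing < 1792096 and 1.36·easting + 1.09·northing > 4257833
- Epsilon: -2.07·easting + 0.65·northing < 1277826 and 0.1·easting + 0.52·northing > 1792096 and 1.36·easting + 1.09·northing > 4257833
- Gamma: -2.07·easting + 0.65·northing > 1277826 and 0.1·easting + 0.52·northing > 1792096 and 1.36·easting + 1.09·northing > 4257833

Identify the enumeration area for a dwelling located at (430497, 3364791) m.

Mu

-2.07·430497 + 0.65·3364791 = 1295985.360, which is > 1277826
0.1·430497 + 0.52·3364791 = 1792741.020, which is > 1792096
1.36·430497 + 1.09·3364791 = 4253098.110, which is < 4257833
This sign pattern matches Mu.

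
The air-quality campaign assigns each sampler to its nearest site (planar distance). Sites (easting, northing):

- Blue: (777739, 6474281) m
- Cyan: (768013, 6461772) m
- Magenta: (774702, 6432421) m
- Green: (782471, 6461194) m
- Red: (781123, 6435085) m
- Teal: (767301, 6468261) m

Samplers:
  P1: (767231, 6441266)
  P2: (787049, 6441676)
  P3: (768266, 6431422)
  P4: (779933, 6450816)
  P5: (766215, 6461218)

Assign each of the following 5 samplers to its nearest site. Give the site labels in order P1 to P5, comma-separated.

P1 → Magenta (d²=134049866.00)
P2 → Red (d²=78558757.00)
P3 → Magenta (d²=42420097.00)
P4 → Green (d²=114144328.00)
P5 → Cyan (d²=3539720.00)

Magenta, Red, Magenta, Green, Cyan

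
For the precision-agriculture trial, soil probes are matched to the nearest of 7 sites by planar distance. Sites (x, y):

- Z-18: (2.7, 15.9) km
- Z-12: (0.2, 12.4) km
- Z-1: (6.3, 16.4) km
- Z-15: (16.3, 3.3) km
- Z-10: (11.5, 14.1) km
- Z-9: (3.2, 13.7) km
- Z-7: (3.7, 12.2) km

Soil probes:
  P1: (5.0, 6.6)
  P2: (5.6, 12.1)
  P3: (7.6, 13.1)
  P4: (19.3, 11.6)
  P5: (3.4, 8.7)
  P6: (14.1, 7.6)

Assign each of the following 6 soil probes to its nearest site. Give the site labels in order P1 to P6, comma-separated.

Z-7, Z-7, Z-1, Z-10, Z-7, Z-15

P1 → Z-7 (d²=33.05)
P2 → Z-7 (d²=3.62)
P3 → Z-1 (d²=12.58)
P4 → Z-10 (d²=67.09)
P5 → Z-7 (d²=12.34)
P6 → Z-15 (d²=23.33)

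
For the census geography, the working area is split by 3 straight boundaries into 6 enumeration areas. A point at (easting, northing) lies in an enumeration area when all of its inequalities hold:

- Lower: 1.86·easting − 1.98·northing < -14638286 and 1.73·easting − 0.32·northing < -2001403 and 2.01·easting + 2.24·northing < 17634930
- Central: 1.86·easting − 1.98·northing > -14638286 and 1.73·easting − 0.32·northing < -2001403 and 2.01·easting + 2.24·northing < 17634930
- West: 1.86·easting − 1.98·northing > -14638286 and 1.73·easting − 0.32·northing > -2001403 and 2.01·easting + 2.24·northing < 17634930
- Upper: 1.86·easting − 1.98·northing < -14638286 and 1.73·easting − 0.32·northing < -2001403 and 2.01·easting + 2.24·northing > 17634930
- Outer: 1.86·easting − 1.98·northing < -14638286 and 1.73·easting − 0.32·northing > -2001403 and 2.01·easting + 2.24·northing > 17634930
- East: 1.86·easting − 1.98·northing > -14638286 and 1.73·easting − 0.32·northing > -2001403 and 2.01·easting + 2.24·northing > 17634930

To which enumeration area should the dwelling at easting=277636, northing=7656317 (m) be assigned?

Outer

1.86·277636 − 1.98·7656317 = -14643104.700, which is < -14638286
1.73·277636 − 0.32·7656317 = -1969711.160, which is > -2001403
2.01·277636 + 2.24·7656317 = 17708198.440, which is > 17634930
This sign pattern matches Outer.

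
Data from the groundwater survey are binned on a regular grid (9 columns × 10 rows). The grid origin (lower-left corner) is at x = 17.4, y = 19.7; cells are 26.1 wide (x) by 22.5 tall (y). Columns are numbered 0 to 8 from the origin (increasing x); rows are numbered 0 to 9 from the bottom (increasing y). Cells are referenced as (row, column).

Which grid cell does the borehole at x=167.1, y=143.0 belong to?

Column index: ⌊(167.1 − 17.4) / 26.1⌋ = ⌊5.736⌋ = 5
Row offset from origin: ⌊(143.0 − 19.7) / 22.5⌋ = ⌊5.480⌋ = 5 → row 5

(5, 5)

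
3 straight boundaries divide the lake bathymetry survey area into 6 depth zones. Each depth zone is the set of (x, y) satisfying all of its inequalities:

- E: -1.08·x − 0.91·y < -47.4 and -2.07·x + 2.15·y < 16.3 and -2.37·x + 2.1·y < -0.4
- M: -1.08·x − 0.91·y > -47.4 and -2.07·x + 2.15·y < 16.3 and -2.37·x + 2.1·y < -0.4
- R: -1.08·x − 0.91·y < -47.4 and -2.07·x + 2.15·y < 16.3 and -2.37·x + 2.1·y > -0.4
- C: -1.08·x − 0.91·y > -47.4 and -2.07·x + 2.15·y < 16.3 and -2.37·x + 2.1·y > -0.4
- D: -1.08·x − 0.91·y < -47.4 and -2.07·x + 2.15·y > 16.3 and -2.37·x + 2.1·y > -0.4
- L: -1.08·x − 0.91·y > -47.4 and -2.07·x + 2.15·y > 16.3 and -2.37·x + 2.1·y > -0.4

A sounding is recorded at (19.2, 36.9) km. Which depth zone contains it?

-1.08·19.2 − 0.91·36.9 = -54.315, which is < -47.4
-2.07·19.2 + 2.15·36.9 = 39.591, which is > 16.3
-2.37·19.2 + 2.1·36.9 = 31.986, which is > -0.4
This sign pattern matches D.

D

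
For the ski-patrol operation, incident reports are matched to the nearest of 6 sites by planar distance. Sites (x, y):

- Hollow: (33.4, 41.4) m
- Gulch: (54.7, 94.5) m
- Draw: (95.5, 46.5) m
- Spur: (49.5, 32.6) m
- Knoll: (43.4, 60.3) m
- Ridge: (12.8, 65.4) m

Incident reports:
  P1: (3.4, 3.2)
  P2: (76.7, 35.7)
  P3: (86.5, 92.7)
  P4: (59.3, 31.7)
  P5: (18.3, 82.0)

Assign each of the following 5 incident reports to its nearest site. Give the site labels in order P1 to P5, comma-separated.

Hollow, Draw, Gulch, Spur, Ridge

P1 → Hollow (d²=2359.24)
P2 → Draw (d²=470.08)
P3 → Gulch (d²=1014.48)
P4 → Spur (d²=96.85)
P5 → Ridge (d²=305.81)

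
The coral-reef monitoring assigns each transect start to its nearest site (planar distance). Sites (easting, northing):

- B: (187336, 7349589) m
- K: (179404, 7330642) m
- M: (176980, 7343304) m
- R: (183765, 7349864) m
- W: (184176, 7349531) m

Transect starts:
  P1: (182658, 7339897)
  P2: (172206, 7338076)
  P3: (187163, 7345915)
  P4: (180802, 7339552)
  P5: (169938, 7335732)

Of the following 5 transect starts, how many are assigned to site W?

0

P1 → M
P2 → M
P3 → B
P4 → M
P5 → M
0 of the 5 go to W.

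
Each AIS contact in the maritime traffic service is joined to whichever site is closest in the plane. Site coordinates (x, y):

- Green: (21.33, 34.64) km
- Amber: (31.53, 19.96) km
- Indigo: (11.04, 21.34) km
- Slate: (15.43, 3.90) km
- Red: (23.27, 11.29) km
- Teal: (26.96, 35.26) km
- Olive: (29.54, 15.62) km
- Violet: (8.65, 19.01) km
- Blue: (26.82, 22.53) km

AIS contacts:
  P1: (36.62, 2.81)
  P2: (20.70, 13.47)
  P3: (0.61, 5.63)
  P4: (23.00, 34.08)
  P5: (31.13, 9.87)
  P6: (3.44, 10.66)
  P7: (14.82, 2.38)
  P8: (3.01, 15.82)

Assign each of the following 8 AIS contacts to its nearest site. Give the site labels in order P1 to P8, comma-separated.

Olive, Red, Slate, Green, Olive, Violet, Slate, Violet

P1 → Olive (d²=214.22)
P2 → Red (d²=11.36)
P3 → Slate (d²=222.63)
P4 → Green (d²=3.10)
P5 → Olive (d²=35.59)
P6 → Violet (d²=96.87)
P7 → Slate (d²=2.68)
P8 → Violet (d²=41.99)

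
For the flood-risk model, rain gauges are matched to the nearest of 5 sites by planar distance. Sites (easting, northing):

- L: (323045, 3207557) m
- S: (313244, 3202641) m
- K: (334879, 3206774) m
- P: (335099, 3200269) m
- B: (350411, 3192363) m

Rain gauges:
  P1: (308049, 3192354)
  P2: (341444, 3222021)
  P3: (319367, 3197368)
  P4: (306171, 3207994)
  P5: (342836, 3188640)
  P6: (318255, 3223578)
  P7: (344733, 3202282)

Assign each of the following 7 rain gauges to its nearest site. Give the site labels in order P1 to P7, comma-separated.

P1 → S (d²=132810394.00)
P2 → K (d²=275570234.00)
P3 → S (d²=65295658.00)
P4 → S (d²=78681938.00)
P5 → B (d²=71241354.00)
P6 → L (d²=279616541.00)
P7 → P (d²=96866125.00)

S, K, S, S, B, L, P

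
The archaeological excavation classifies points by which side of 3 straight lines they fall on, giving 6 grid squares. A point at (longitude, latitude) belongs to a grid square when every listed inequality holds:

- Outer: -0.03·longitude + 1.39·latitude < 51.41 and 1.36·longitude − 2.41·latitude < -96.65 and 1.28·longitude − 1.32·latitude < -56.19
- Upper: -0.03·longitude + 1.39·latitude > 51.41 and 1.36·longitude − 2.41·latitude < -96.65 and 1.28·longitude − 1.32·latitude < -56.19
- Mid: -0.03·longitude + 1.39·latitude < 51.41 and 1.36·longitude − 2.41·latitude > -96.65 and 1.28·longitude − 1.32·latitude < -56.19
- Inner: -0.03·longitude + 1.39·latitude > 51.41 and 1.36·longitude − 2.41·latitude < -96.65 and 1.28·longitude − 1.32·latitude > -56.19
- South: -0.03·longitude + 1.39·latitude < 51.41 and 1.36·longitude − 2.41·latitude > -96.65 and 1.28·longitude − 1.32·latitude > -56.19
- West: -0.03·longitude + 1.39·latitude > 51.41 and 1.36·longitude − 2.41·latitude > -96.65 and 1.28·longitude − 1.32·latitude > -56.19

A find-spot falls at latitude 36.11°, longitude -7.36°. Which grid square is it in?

Outer

-0.03·-7.36 + 1.39·36.11 = 50.414, which is < 51.41
1.36·-7.36 − 2.41·36.11 = -97.035, which is < -96.65
1.28·-7.36 − 1.32·36.11 = -57.086, which is < -56.19
This sign pattern matches Outer.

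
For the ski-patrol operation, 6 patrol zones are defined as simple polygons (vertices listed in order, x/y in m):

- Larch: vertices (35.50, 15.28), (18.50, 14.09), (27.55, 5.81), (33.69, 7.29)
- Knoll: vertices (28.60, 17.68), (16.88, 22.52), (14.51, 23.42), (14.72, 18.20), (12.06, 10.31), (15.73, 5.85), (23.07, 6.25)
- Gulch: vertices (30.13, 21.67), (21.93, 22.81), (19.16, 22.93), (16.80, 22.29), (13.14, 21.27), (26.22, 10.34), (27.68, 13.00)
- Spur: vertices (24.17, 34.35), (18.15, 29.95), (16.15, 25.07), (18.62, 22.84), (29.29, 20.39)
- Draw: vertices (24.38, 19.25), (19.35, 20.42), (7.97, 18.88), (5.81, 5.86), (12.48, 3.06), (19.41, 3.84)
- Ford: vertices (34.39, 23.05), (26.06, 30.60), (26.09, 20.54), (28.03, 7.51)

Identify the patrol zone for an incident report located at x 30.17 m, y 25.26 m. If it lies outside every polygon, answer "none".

Ford

Cast a ray rightward from (30.17, 25.26). For each polygon, the edges (by vertex number in listed order) whose endpoints lie on opposite sides of y = 25.26, where each meets that height, and whether that is right or left of the point:
Larch: no edge straddles that height → 0 crossings.
Knoll: no edge straddles that height → 0 crossings.
Gulch: no edge straddles that height → 0 crossings.
Spur: 2–3 at x≈16.228 (left), 5–1 at x≈27.504 (left) → 0 crossings.
Draw: no edge straddles that height → 0 crossings.
Ford: 1–2 at x≈31.952 (right), 2–3 at x≈26.076 (left) → 1 crossing.
Only Ford has an odd count, so the point is inside Ford.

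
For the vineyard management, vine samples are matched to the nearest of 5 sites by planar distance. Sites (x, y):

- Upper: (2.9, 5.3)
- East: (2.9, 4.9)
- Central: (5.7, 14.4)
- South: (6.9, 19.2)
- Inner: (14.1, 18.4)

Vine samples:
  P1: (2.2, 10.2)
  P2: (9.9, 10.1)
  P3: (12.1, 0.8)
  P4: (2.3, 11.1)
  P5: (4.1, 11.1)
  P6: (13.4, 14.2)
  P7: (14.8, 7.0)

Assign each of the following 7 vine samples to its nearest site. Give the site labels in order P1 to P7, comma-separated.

Upper, Central, East, Central, Central, Inner, Inner

P1 → Upper (d²=24.50)
P2 → Central (d²=36.13)
P3 → East (d²=101.45)
P4 → Central (d²=22.45)
P5 → Central (d²=13.45)
P6 → Inner (d²=18.13)
P7 → Inner (d²=130.45)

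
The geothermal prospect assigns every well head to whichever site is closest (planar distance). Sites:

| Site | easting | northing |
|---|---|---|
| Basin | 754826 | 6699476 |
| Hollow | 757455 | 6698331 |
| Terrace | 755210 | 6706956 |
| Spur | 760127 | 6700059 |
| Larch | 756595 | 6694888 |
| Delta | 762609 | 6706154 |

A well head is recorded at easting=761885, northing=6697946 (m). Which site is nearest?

Spur

Squared distances to each site:
Basin: 52170381.000; Hollow: 19773125.000; Terrace: 125735725.000; Spur: 7555333.000; Larch: 37335464.000; Delta: 67895440.000.
Minimum at Spur.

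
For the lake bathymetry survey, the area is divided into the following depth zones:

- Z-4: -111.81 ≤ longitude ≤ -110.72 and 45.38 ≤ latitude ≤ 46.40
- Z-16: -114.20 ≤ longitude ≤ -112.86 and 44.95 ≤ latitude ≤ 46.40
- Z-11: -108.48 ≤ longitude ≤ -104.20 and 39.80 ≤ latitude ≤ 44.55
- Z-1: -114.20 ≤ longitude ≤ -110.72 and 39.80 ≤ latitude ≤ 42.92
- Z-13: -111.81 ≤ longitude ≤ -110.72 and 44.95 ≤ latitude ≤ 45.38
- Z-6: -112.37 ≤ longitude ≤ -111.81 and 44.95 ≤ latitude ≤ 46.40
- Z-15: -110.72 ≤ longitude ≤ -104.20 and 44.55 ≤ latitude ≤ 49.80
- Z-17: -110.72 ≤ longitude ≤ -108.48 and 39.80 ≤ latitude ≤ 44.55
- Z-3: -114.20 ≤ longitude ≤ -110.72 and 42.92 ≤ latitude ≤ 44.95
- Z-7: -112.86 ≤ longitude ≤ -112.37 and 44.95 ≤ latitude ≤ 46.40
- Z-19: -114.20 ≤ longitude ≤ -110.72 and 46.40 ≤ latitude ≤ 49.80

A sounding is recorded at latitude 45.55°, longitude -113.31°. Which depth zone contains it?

The point has longitude = -113.31 and latitude = 45.55.
Only Z-16 satisfies -114.20 ≤ longitude ≤ -112.86 and 44.95 ≤ latitude ≤ 46.40.

Z-16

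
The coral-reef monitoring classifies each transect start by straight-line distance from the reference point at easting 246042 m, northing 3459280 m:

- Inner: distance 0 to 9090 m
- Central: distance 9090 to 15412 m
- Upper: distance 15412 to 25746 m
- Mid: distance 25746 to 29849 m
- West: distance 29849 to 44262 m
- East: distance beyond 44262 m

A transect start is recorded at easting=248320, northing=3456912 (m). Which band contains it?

Inner

Distance = √((248320−246042)² + (3456912−3459280)²) = √(5189284.000 + 5607424.000) = 3285.834 m.
0 ≤ 3285.834 < 9090 → Inner.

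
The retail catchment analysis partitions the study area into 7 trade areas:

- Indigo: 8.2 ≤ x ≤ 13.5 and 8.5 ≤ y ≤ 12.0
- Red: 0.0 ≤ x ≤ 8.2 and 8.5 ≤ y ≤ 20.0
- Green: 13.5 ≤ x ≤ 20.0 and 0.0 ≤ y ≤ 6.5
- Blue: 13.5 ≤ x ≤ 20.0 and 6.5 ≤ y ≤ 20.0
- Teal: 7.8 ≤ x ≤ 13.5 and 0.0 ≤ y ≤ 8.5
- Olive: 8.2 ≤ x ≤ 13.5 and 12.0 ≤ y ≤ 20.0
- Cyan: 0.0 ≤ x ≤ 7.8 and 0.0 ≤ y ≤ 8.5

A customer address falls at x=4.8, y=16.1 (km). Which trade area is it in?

Red

The point has x = 4.8 and y = 16.1.
Only Red satisfies 0.0 ≤ x ≤ 8.2 and 8.5 ≤ y ≤ 20.0.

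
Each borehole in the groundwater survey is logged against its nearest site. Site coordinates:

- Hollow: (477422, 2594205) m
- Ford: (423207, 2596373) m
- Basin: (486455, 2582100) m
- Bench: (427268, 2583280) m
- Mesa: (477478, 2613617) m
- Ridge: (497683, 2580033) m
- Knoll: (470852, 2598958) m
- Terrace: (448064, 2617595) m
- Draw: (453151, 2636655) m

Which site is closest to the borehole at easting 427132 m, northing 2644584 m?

Squared distances to each site:
Hollow: 5067127741.000; Ford: 2339706146.000; Basin: 7423468585.000; Bench: 3758198912.000; Mesa: 3493674805.000; Ridge: 9144275202.000; Knoll: 3993170276.000; Terrace: 1166554745.000; Draw: 739857402.000.
Minimum at Draw.

Draw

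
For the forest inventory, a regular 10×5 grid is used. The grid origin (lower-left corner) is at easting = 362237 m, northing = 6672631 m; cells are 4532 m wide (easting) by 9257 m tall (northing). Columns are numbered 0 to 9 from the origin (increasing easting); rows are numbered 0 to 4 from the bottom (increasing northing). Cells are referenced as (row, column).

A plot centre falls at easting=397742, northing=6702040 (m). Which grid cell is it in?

(3, 7)

Column index: ⌊(397742 − 362237) / 4532⌋ = ⌊7.834⌋ = 7
Row offset from origin: ⌊(6702040 − 6672631) / 9257⌋ = ⌊3.177⌋ = 3 → row 3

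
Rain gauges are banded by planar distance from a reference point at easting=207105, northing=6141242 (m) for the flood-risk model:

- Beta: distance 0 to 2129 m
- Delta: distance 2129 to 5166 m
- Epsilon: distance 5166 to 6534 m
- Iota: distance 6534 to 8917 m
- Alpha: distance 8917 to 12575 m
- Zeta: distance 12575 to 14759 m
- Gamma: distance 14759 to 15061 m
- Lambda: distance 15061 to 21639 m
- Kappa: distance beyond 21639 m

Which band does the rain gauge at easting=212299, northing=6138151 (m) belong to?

Epsilon

Distance = √((212299−207105)² + (6138151−6141242)²) = √(26977636.000 + 9554281.000) = 6044.164 m.
5166 ≤ 6044.164 < 6534 → Epsilon.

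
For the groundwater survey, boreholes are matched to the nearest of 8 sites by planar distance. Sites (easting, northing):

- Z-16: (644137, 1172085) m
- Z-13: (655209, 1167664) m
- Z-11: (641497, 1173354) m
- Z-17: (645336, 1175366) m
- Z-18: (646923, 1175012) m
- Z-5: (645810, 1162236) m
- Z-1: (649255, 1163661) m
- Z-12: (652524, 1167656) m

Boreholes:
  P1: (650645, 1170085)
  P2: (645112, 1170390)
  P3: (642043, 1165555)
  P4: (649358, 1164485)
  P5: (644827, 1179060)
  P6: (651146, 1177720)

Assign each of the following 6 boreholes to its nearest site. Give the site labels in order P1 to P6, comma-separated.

P1 → Z-12 (d²=9430682.00)
P2 → Z-16 (d²=3823650.00)
P3 → Z-5 (d²=25206050.00)
P4 → Z-1 (d²=689585.00)
P5 → Z-17 (d²=13904717.00)
P6 → Z-18 (d²=25166993.00)

Z-12, Z-16, Z-5, Z-1, Z-17, Z-18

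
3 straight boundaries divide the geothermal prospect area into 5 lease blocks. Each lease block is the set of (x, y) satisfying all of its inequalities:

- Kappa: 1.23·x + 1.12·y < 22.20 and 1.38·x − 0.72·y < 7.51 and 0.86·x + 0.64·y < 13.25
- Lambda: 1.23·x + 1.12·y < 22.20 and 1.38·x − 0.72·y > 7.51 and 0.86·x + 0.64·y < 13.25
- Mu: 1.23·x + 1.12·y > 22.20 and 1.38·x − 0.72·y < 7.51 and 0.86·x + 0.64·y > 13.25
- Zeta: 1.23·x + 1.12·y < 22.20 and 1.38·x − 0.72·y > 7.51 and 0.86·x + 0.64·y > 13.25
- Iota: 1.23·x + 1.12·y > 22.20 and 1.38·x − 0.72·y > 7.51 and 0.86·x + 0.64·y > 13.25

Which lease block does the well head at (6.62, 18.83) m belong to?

1.23·6.62 + 1.12·18.83 = 29.232, which is > 22.20
1.38·6.62 − 0.72·18.83 = -4.422, which is < 7.51
0.86·6.62 + 0.64·18.83 = 17.744, which is > 13.25
This sign pattern matches Mu.

Mu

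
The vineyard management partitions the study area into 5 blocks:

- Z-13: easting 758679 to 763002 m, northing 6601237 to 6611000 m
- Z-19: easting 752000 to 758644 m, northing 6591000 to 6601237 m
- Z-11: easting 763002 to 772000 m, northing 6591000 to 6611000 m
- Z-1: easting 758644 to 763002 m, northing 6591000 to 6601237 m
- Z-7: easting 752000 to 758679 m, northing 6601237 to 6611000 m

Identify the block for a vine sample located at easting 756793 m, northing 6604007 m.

The point has easting = 756793 and northing = 6604007.
Only Z-7 satisfies 752000 ≤ easting ≤ 758679 and 6601237 ≤ northing ≤ 6611000.

Z-7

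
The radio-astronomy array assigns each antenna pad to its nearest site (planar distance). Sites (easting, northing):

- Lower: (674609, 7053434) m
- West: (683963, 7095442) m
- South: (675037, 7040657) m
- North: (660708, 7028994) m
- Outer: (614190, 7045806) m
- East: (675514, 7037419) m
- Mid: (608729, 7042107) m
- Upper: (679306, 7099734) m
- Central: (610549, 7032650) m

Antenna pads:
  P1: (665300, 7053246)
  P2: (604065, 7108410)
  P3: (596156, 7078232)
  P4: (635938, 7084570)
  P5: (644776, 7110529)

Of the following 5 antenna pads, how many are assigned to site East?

0

P1 → Lower
P2 → Outer
P3 → Outer
P4 → Outer
P5 → Upper
0 of the 5 go to East.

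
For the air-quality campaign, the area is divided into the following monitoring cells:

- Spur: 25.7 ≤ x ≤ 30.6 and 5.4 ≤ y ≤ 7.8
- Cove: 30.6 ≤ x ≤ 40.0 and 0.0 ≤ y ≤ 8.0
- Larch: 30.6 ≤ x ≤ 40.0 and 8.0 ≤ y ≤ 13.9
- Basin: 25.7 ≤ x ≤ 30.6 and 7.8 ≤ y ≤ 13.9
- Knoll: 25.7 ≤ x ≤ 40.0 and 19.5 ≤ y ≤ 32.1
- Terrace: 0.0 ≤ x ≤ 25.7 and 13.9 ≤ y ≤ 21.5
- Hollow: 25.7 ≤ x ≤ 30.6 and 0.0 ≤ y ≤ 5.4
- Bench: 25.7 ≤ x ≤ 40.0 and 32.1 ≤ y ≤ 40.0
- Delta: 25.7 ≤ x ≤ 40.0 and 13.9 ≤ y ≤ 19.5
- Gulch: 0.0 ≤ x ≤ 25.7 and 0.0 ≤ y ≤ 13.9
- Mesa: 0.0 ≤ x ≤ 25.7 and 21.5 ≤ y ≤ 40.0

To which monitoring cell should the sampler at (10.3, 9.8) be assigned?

The point has x = 10.3 and y = 9.8.
Only Gulch satisfies 0.0 ≤ x ≤ 25.7 and 0.0 ≤ y ≤ 13.9.

Gulch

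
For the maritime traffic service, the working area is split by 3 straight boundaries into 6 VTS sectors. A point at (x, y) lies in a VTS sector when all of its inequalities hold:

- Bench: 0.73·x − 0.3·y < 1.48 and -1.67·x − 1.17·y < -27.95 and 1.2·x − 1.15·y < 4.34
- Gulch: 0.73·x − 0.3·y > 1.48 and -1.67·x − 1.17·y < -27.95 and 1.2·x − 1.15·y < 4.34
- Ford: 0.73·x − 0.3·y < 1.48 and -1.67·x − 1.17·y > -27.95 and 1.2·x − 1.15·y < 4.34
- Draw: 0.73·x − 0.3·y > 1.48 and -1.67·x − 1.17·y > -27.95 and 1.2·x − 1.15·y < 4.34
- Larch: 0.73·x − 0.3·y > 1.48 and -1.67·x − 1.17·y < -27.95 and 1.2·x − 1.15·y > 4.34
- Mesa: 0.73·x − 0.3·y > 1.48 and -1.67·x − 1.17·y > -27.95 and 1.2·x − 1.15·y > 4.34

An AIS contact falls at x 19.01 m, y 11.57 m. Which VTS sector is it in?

0.73·19.01 − 0.3·11.57 = 10.406, which is > 1.48
-1.67·19.01 − 1.17·11.57 = -45.284, which is < -27.95
1.2·19.01 − 1.15·11.57 = 9.507, which is > 4.34
This sign pattern matches Larch.

Larch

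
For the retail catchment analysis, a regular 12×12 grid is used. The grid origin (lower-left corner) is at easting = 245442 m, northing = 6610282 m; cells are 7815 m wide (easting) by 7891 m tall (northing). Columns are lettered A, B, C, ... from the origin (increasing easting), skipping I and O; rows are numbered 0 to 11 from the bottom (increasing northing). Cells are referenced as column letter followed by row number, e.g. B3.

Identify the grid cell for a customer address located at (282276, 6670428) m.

E7

Column index: ⌊(282276 − 245442) / 7815⌋ = ⌊4.713⌋ = 4 → column E
Row offset from origin: ⌊(6670428 − 6610282) / 7891⌋ = ⌊7.622⌋ = 7 → row 7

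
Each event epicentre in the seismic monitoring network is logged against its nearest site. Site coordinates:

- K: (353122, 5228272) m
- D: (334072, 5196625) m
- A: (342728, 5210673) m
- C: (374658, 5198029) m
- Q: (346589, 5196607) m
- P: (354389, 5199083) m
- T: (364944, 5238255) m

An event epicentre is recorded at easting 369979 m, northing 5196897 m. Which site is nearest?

C

Squared distances to each site:
K: 1268549074.000; D: 1289386633.000; A: 932395177.000; C: 23174465.000; Q: 547176200.000; P: 247826696.000; T: 1735835389.000.
Minimum at C.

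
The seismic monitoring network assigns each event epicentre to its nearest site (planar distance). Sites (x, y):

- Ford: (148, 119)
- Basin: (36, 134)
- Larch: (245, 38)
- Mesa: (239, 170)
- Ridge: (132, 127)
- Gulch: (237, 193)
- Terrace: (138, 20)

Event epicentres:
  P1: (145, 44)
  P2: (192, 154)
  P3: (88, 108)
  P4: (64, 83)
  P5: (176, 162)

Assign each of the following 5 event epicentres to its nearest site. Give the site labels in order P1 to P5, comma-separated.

P1 → Terrace (d²=625.00)
P2 → Mesa (d²=2465.00)
P3 → Ridge (d²=2297.00)
P4 → Basin (d²=3385.00)
P5 → Ford (d²=2633.00)

Terrace, Mesa, Ridge, Basin, Ford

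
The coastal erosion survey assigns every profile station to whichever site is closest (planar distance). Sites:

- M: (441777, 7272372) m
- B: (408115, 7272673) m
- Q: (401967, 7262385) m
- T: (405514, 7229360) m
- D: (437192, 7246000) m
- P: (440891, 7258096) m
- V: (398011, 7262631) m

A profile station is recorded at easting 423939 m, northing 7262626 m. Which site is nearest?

Squared distances to each site:
M: 413178760.000; B: 351341185.000; Q: 482826865.000; T: 1446107381.000; D: 452065885.000; P: 307891204.000; V: 672261209.000.
Minimum at P.

P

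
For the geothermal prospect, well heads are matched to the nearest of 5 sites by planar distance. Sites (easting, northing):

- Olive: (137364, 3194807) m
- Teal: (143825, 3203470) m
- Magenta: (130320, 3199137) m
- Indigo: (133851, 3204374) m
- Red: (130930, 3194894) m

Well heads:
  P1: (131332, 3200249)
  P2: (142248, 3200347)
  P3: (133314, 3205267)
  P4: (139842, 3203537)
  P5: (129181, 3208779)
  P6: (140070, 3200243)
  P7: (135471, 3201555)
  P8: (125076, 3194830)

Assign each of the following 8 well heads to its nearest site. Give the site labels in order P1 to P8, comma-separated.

P1 → Magenta (d²=2260688.00)
P2 → Teal (d²=12240058.00)
P3 → Indigo (d²=1085818.00)
P4 → Teal (d²=15868778.00)
P5 → Indigo (d²=41212925.00)
P6 → Teal (d²=24513554.00)
P7 → Indigo (d²=10571161.00)
P8 → Red (d²=34273412.00)

Magenta, Teal, Indigo, Teal, Indigo, Teal, Indigo, Red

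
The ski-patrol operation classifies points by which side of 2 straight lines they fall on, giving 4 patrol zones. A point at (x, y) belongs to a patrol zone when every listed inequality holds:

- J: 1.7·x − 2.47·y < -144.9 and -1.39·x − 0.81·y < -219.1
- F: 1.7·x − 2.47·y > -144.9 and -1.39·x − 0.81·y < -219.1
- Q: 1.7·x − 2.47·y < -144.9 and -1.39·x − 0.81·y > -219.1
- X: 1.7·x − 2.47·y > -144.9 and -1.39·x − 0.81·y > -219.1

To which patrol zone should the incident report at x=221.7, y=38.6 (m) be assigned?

1.7·221.7 − 2.47·38.6 = 281.548, which is > -144.9
-1.39·221.7 − 0.81·38.6 = -339.429, which is < -219.1
This sign pattern matches F.

F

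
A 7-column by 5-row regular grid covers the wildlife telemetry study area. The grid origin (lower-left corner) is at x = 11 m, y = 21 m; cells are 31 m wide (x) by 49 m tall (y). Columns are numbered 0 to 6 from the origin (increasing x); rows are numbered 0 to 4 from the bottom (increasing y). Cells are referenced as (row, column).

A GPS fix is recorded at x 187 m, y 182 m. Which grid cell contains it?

Column index: ⌊(187 − 11) / 31⌋ = ⌊5.677⌋ = 5
Row offset from origin: ⌊(182 − 21) / 49⌋ = ⌊3.286⌋ = 3 → row 3

(3, 5)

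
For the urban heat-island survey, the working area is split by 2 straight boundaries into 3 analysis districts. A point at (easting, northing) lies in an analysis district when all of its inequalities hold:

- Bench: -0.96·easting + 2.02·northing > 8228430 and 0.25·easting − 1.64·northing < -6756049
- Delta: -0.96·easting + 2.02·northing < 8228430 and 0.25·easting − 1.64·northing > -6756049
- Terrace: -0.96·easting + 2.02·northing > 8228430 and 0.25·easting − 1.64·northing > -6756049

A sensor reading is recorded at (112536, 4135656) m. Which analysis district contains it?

Terrace

-0.96·112536 + 2.02·4135656 = 8245990.560, which is > 8228430
0.25·112536 − 1.64·4135656 = -6754341.840, which is > -6756049
This sign pattern matches Terrace.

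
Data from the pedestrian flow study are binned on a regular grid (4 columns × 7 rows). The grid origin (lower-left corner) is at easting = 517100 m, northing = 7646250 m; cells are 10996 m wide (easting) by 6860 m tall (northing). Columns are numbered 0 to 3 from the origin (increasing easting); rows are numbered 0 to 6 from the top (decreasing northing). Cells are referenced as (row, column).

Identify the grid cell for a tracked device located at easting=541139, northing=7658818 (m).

(5, 2)

Column index: ⌊(541139 − 517100) / 10996⌋ = ⌊2.186⌋ = 2
Row offset from origin: ⌊(7658818 − 7646250) / 6860⌋ = ⌊1.832⌋ = 1 → row 5 (counted from top)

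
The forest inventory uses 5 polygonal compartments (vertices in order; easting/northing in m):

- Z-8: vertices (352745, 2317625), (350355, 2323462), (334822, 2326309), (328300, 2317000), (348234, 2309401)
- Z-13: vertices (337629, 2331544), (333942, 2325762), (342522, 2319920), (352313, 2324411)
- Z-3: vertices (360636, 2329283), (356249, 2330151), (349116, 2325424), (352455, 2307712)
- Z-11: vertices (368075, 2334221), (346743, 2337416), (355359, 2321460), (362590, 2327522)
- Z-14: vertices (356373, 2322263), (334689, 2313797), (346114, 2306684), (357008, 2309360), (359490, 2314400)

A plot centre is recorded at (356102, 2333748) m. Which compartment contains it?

Cast a ray rightward from (356102, 2333748). For each polygon, the edges (by vertex number in listed order) whose endpoints lie on opposite sides of northing = 2333748, where each meets that height, and whether that is right or left of the point:
Z-8: no edge straddles that height → 0 crossings.
Z-13: no edge straddles that height → 0 crossings.
Z-3: no edge straddles that height → 0 crossings.
Z-11: 2–3 at easting≈348723.7 (left), 4–1 at easting≈367687.7 (right) → 1 crossing.
Z-14: no edge straddles that height → 0 crossings.
Only Z-11 has an odd count, so the point is inside Z-11.

Z-11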